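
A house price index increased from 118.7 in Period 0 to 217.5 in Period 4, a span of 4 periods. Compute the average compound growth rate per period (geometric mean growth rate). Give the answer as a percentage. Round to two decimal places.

Growth factor = (217.5/118.7)^(1/4) = (1.832350)^(1/4) = 1.163462
Growth rate = 1.163462 − 1 = 0.163462 = 16.3462%

16.35%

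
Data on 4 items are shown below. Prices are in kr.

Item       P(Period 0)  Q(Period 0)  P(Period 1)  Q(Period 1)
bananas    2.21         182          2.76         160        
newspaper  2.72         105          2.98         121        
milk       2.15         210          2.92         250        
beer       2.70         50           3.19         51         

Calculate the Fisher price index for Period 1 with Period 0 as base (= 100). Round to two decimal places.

Laspeyres component (base-period weights):
ΣP(Period 1)Q(Period 0) = 2.76×182 + 2.98×105 + 2.92×210 + 3.19×50 = 502.32 + 312.9 + 613.2 + 159.5 = 1587.92
ΣP(Period 0)Q(Period 0) = 2.21×182 + 2.72×105 + 2.15×210 + 2.70×50 = 402.22 + 285.6 + 451.5 + 135 = 1274.32
L = 1587.92 / 1274.32 × 100 = 124.6092
Paasche component (current-period weights):
ΣP(Period 1)Q(Period 1) = 2.76×160 + 2.98×121 + 2.92×250 + 3.19×51 = 441.6 + 360.58 + 730 + 162.69 = 1694.87
ΣP(Period 0)Q(Period 1) = 2.21×160 + 2.72×121 + 2.15×250 + 2.70×51 = 353.6 + 329.12 + 537.5 + 137.7 = 1357.92
P = 1694.87 / 1357.92 × 100 = 124.8137
Fisher = √(L × P) = √(124.6092 × 124.8137) = 124.7114

124.71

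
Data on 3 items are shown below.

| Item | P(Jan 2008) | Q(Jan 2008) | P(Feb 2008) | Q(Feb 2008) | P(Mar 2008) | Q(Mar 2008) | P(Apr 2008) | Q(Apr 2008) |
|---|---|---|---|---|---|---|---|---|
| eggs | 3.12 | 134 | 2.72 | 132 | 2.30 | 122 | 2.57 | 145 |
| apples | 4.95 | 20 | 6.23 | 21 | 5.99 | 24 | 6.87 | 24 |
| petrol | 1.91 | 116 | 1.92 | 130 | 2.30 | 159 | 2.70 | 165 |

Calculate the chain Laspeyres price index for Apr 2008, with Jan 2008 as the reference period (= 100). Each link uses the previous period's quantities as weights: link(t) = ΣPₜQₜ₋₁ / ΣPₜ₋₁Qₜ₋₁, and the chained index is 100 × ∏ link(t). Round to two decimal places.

109.06

Link Jan 2008→Feb 2008:
ΣP(Feb 2008)Q(Jan 2008) = 2.72×134 + 6.23×20 + 1.92×116 = 364.48 + 124.6 + 222.72 = 711.8
ΣP(Jan 2008)Q(Jan 2008) = 3.12×134 + 4.95×20 + 1.91×116 = 418.08 + 99 + 221.56 = 738.64
link = 711.8/738.64 = 0.963663
Link Feb 2008→Mar 2008:
ΣP(Mar 2008)Q(Feb 2008) = 2.30×132 + 5.99×21 + 2.30×130 = 303.6 + 125.79 + 299 = 728.39
ΣP(Feb 2008)Q(Feb 2008) = 2.72×132 + 6.23×21 + 1.92×130 = 359.04 + 130.83 + 249.6 = 739.47
link = 728.39/739.47 = 0.985016
Link Mar 2008→Apr 2008:
ΣP(Apr 2008)Q(Mar 2008) = 2.57×122 + 6.87×24 + 2.70×159 = 313.54 + 164.88 + 429.3 = 907.72
ΣP(Mar 2008)Q(Mar 2008) = 2.30×122 + 5.99×24 + 2.30×159 = 280.6 + 143.76 + 365.7 = 790.06
link = 907.72/790.06 = 1.148925
Chained index = 100 × 0.963663 × 0.985016 × 1.148925 = 109.0587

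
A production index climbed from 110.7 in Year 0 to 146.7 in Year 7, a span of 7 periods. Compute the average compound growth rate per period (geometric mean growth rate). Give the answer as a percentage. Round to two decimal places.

Growth factor = (146.7/110.7)^(1/7) = (1.325203)^(1/7) = 1.041044
Growth rate = 1.041044 − 1 = 0.041044 = 4.1044%

4.10%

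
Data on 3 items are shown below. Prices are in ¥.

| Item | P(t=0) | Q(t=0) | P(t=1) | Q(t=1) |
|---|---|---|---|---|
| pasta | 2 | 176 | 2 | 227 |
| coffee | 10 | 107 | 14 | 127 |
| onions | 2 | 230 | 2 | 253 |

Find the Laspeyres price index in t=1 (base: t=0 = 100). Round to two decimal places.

Laspeyres price index uses base-period quantities as weights.
ΣP(t=1)·Q(t=0) = 2×176 + 14×107 + 2×230 = 352 + 1498 + 460 = 2310
ΣP(t=0)·Q(t=0) = 2×176 + 10×107 + 2×230 = 352 + 1070 + 460 = 1882
Index = 2310 / 1882 × 100 = 122.7418

122.74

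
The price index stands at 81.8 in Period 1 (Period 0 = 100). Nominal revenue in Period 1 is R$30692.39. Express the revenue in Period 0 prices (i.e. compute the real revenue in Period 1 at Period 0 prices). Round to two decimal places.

37521.26

Real = Nominal ÷ (Index/100) = 30692.39 ÷ (81.8/100)
     = 30692.39 ÷ 0.818 = 37521.2592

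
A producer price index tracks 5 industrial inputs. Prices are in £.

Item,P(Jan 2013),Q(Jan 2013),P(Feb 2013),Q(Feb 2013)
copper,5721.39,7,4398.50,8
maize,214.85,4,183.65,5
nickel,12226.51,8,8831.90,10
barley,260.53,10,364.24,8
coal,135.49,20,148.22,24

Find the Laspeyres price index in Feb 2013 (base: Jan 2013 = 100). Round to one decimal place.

Laspeyres price index uses base-period quantities as weights.
ΣP(Feb 2013)·Q(Jan 2013) = 4398.50×7 + 183.65×4 + 8831.90×8 + 364.24×10 + 148.22×20 = 30789.5 + 734.6 + 70655.2 + 3642.4 + 2964.4 = 108786.1
ΣP(Jan 2013)·Q(Jan 2013) = 5721.39×7 + 214.85×4 + 12226.51×8 + 260.53×10 + 135.49×20 = 40049.73 + 859.4 + 97812.08 + 2605.3 + 2709.8 = 144036.31
Index = 108786.1 / 144036.31 × 100 = 75.5269

75.5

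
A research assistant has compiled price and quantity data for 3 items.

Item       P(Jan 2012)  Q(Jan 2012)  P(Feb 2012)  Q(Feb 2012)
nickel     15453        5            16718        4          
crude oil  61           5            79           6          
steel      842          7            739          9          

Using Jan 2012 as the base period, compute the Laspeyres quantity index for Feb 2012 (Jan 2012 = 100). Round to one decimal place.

Laspeyres quantity index uses base-period prices as weights.
ΣP(Jan 2012)·Q(Feb 2012) = 15453×4 + 61×6 + 842×9 = 61812 + 366 + 7578 = 69756
ΣP(Jan 2012)·Q(Jan 2012) = 15453×5 + 61×5 + 842×7 = 77265 + 305 + 5894 = 83464
Index = 69756 / 83464 × 100 = 83.5762

83.6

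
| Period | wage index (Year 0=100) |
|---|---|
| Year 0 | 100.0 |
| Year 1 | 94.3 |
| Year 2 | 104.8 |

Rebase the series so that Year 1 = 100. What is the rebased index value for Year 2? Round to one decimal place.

Rebased(Year 2) = 104.8 / 94.3 × 100 = 111.1347

111.1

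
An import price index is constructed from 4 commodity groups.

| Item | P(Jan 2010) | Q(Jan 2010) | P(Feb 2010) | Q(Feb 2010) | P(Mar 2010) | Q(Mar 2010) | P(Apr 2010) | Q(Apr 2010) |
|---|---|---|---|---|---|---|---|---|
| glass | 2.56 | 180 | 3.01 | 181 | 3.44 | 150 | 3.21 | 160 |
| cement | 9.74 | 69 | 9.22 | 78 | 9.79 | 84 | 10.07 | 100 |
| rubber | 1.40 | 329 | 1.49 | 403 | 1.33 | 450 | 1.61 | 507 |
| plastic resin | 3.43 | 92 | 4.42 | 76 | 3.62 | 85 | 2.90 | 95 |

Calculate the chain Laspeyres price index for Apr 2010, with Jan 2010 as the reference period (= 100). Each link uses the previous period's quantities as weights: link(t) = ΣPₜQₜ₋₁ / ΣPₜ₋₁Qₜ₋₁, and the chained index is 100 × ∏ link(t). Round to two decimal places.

Link Jan 2010→Feb 2010:
ΣP(Feb 2010)Q(Jan 2010) = 3.01×180 + 9.22×69 + 1.49×329 + 4.42×92 = 541.8 + 636.18 + 490.21 + 406.64 = 2074.83
ΣP(Jan 2010)Q(Jan 2010) = 2.56×180 + 9.74×69 + 1.40×329 + 3.43×92 = 460.8 + 672.06 + 460.6 + 315.56 = 1909.02
link = 2074.83/1909.02 = 1.086856
Link Feb 2010→Mar 2010:
ΣP(Mar 2010)Q(Feb 2010) = 3.44×181 + 9.79×78 + 1.33×403 + 3.62×76 = 622.64 + 763.62 + 535.99 + 275.12 = 2197.37
ΣP(Feb 2010)Q(Feb 2010) = 3.01×181 + 9.22×78 + 1.49×403 + 4.42×76 = 544.81 + 719.16 + 600.47 + 335.92 = 2200.36
link = 2197.37/2200.36 = 0.998641
Link Mar 2010→Apr 2010:
ΣP(Apr 2010)Q(Mar 2010) = 3.21×150 + 10.07×84 + 1.61×450 + 2.90×85 = 481.5 + 845.88 + 724.5 + 246.5 = 2298.38
ΣP(Mar 2010)Q(Mar 2010) = 3.44×150 + 9.79×84 + 1.33×450 + 3.62×85 = 516 + 822.36 + 598.5 + 307.7 = 2244.56
link = 2298.38/2244.56 = 1.023978
Chained index = 100 × 1.086856 × 0.998641 × 1.023978 = 111.1404

111.14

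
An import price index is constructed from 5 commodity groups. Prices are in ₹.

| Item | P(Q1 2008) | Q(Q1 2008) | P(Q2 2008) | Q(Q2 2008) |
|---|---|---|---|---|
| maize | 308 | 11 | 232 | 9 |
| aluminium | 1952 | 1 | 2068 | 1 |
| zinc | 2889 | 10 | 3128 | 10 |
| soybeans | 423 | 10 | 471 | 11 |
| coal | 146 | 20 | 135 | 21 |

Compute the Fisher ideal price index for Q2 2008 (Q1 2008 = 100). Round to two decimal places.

Laspeyres component (base-period weights):
ΣP(Q2 2008)Q(Q1 2008) = 232×11 + 2068×1 + 3128×10 + 471×10 + 135×20 = 2552 + 2068 + 31280 + 4710 + 2700 = 43310
ΣP(Q1 2008)Q(Q1 2008) = 308×11 + 1952×1 + 2889×10 + 423×10 + 146×20 = 3388 + 1952 + 28890 + 4230 + 2920 = 41380
L = 43310 / 41380 × 100 = 104.6641
Paasche component (current-period weights):
ΣP(Q2 2008)Q(Q2 2008) = 232×9 + 2068×1 + 3128×10 + 471×11 + 135×21 = 2088 + 2068 + 31280 + 5181 + 2835 = 43452
ΣP(Q1 2008)Q(Q2 2008) = 308×9 + 1952×1 + 2889×10 + 423×11 + 146×21 = 2772 + 1952 + 28890 + 4653 + 3066 = 41333
P = 43452 / 41333 × 100 = 105.1267
Fisher = √(L × P) = √(104.6641 × 105.1267) = 104.8951

104.90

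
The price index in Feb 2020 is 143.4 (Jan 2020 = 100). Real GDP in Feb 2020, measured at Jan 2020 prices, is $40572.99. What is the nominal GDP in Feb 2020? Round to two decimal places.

Nominal = Real × (Index/100) = 40572.99 × (143.4/100)
        = 40572.99 × 1.434 = 58181.6677

58181.67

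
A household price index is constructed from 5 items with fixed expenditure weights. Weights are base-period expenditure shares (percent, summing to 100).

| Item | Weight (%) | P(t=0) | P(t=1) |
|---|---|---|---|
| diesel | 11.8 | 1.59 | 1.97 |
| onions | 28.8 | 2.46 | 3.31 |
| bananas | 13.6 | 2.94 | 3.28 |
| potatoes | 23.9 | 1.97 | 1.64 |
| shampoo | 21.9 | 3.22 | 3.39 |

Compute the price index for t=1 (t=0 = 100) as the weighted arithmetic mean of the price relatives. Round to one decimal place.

diesel: 11.8 × (1.97/1.59) = 11.8 × 1.238994 = 14.6201
onions: 28.8 × (3.31/2.46) = 28.8 × 1.345528 = 38.7512
bananas: 13.6 × (3.28/2.94) = 13.6 × 1.115646 = 15.1728
potatoes: 23.9 × (1.64/1.97) = 23.9 × 0.832487 = 19.8964
shampoo: 21.9 × (3.39/3.22) = 21.9 × 1.052795 = 23.0562
Index = Σ wᵢ·(p₁ᵢ/p₀ᵢ) = 14.6201 + 38.7512 + 15.1728 + 19.8964 + 23.0562 = 111.4968

111.5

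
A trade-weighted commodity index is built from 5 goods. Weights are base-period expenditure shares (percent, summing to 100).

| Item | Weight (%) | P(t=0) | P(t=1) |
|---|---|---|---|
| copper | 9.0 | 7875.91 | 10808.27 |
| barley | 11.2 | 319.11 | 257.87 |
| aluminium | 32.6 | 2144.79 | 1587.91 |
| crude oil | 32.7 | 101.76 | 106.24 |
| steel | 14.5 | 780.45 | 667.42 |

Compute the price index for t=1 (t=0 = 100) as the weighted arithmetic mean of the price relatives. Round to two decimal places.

copper: 9.0 × (10808.27/7875.91) = 9.0 × 1.372320 = 12.3509
barley: 11.2 × (257.87/319.11) = 11.2 × 0.808091 = 9.0506
aluminium: 32.6 × (1587.91/2144.79) = 32.6 × 0.740357 = 24.1356
crude oil: 32.7 × (106.24/101.76) = 32.7 × 1.044025 = 34.1396
steel: 14.5 × (667.42/780.45) = 14.5 × 0.855173 = 12.4000
Index = Σ wᵢ·(p₁ᵢ/p₀ᵢ) = 12.3509 + 9.0506 + 24.1356 + 34.1396 + 12.4000 = 92.0768

92.08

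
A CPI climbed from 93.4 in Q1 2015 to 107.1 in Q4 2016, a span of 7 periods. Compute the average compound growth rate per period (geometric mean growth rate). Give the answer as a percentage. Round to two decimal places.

1.97%

Growth factor = (107.1/93.4)^(1/7) = (1.146681)^(1/7) = 1.019746
Growth rate = 1.019746 − 1 = 0.019746 = 1.9746%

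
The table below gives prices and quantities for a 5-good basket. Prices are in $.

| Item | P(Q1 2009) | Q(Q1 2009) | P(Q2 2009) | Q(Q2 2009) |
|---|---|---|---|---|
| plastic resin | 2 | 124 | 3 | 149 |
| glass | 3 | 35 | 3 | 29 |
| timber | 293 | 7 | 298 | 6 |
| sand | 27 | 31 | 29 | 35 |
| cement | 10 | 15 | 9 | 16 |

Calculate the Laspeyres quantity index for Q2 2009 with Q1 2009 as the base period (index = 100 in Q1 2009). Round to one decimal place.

Laspeyres quantity index uses base-period prices as weights.
ΣP(Q1 2009)·Q(Q2 2009) = 2×149 + 3×29 + 293×6 + 27×35 + 10×16 = 298 + 87 + 1758 + 945 + 160 = 3248
ΣP(Q1 2009)·Q(Q1 2009) = 2×124 + 3×35 + 293×7 + 27×31 + 10×15 = 248 + 105 + 2051 + 837 + 150 = 3391
Index = 3248 / 3391 × 100 = 95.7830

95.8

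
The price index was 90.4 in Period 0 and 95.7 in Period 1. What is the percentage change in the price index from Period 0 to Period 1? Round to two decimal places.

Change = (95.7 − 90.4) / 90.4 × 100
       = 5.3 / 90.4 × 100 = 5.8628%

5.86%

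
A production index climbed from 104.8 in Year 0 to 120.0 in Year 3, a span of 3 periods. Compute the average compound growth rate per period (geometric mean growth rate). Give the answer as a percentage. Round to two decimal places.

4.62%

Growth factor = (120.0/104.8)^(1/3) = (1.145038)^(1/3) = 1.046181
Growth rate = 1.046181 − 1 = 0.046181 = 4.6181%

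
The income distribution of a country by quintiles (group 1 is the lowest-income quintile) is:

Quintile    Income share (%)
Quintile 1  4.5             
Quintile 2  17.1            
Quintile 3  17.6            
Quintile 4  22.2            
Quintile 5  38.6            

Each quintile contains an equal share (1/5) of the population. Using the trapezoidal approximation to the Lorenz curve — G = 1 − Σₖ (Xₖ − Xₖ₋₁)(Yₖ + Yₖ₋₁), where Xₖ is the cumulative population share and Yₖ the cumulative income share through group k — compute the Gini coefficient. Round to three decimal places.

0.293

Cumulative income shares Yₖ: 0.0450, 0.2160, 0.3920, 0.6140, 1.0000
Σ (Xₖ−Xₖ₋₁)(Yₖ+Yₖ₋₁) = (1/5)(0.0450+0.0000) + (1/5)(0.2160+0.0450) + (1/5)(0.3920+0.2160) + (1/5)(0.6140+0.3920) + (1/5)(1.0000+0.6140)
  = 0.0090 + 0.0522 + 0.1216 + 0.2012 + 0.3228 = 0.7068
G = 1 − 0.7068 = 0.2932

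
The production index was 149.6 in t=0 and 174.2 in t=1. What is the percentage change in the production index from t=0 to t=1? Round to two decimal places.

16.44%

Change = (174.2 − 149.6) / 149.6 × 100
       = 24.6 / 149.6 × 100 = 16.4439%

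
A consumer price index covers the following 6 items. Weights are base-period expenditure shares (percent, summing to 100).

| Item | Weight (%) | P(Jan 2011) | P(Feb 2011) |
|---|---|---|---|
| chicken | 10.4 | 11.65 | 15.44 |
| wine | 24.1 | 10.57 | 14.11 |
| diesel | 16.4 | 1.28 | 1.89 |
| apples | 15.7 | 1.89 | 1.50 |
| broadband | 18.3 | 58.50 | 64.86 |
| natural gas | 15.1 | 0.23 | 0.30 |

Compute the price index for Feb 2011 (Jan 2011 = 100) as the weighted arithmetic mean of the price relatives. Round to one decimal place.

122.6

chicken: 10.4 × (15.44/11.65) = 10.4 × 1.325322 = 13.7833
wine: 24.1 × (14.11/10.57) = 24.1 × 1.334910 = 32.1713
diesel: 16.4 × (1.89/1.28) = 16.4 × 1.476562 = 24.2156
apples: 15.7 × (1.50/1.89) = 15.7 × 0.793651 = 12.4603
broadband: 18.3 × (64.86/58.50) = 18.3 × 1.108718 = 20.2895
natural gas: 15.1 × (0.30/0.23) = 15.1 × 1.304348 = 19.6957
Index = Σ wᵢ·(p₁ᵢ/p₀ᵢ) = 13.7833 + 32.1713 + 24.2156 + 12.4603 + 20.2895 + 19.6957 = 122.6158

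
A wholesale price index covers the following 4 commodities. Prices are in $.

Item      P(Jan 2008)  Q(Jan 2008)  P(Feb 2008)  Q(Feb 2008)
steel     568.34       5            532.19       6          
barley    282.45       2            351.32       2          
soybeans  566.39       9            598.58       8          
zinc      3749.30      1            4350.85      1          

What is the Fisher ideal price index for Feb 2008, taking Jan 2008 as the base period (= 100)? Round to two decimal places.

106.64

Laspeyres component (base-period weights):
ΣP(Feb 2008)Q(Jan 2008) = 532.19×5 + 351.32×2 + 598.58×9 + 4350.85×1 = 2660.95 + 702.64 + 5387.22 + 4350.85 = 13101.66
ΣP(Jan 2008)Q(Jan 2008) = 568.34×5 + 282.45×2 + 566.39×9 + 3749.30×1 = 2841.7 + 564.9 + 5097.51 + 3749.3 = 12253.41
L = 13101.66 / 12253.41 × 100 = 106.9226
Paasche component (current-period weights):
ΣP(Feb 2008)Q(Feb 2008) = 532.19×6 + 351.32×2 + 598.58×8 + 4350.85×1 = 3193.14 + 702.64 + 4788.64 + 4350.85 = 13035.27
ΣP(Jan 2008)Q(Feb 2008) = 568.34×6 + 282.45×2 + 566.39×8 + 3749.30×1 = 3410.04 + 564.9 + 4531.12 + 3749.3 = 12255.36
P = 13035.27 / 12255.36 × 100 = 106.3638
Fisher = √(L × P) = √(106.9226 × 106.3638) = 106.6428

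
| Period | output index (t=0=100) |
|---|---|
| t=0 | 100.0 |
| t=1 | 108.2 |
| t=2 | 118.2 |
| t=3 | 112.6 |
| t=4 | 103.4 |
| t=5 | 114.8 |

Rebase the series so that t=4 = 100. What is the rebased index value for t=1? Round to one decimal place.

Rebased(t=1) = 108.2 / 103.4 × 100 = 104.6422

104.6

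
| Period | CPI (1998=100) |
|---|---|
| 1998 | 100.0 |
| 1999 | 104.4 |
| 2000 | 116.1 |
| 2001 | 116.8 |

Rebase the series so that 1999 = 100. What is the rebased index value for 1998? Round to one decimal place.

Rebased(1998) = 100.0 / 104.4 × 100 = 95.7854

95.8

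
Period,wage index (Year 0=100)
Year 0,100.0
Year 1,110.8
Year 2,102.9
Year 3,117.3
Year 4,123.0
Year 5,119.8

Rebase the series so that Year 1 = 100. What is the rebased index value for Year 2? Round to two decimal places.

Rebased(Year 2) = 102.9 / 110.8 × 100 = 92.8700

92.87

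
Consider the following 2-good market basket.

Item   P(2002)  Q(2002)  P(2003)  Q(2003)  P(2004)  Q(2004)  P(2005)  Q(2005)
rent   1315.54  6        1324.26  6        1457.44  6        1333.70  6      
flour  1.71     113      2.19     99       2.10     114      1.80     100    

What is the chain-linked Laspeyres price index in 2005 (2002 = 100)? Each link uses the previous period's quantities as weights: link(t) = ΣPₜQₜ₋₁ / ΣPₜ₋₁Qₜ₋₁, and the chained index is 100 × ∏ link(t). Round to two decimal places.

Link 2002→2003:
ΣP(2003)Q(2002) = 1324.26×6 + 2.19×113 = 7945.56 + 247.47 = 8193.03
ΣP(2002)Q(2002) = 1315.54×6 + 1.71×113 = 7893.24 + 193.23 = 8086.47
link = 8193.03/8086.47 = 1.013178
Link 2003→2004:
ΣP(2004)Q(2003) = 1457.44×6 + 2.10×99 = 8744.64 + 207.9 = 8952.54
ΣP(2003)Q(2003) = 1324.26×6 + 2.19×99 = 7945.56 + 216.81 = 8162.37
link = 8952.54/8162.37 = 1.096806
Link 2004→2005:
ΣP(2005)Q(2004) = 1333.70×6 + 1.80×114 = 8002.2 + 205.2 = 8207.4
ΣP(2004)Q(2004) = 1457.44×6 + 2.10×114 = 8744.64 + 239.4 = 8984.04
link = 8207.4/8984.04 = 0.913553
Chained index = 100 × 1.013178 × 1.096806 × 0.913553 = 101.5195

101.52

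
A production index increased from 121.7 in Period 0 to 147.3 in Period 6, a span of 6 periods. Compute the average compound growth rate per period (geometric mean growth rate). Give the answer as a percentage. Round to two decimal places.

Growth factor = (147.3/121.7)^(1/6) = (1.210353)^(1/6) = 1.032330
Growth rate = 1.032330 − 1 = 0.032330 = 3.2330%

3.23%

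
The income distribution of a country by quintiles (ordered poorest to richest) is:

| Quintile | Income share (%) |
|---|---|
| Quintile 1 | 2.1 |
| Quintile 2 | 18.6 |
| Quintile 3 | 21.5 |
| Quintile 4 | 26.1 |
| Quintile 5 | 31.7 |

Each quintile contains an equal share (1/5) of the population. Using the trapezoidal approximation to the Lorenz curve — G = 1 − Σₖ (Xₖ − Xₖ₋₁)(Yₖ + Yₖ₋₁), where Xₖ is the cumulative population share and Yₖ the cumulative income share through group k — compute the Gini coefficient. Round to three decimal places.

Cumulative income shares Yₖ: 0.0210, 0.2070, 0.4220, 0.6830, 1.0000
Σ (Xₖ−Xₖ₋₁)(Yₖ+Yₖ₋₁) = (1/5)(0.0210+0.0000) + (1/5)(0.2070+0.0210) + (1/5)(0.4220+0.2070) + (1/5)(0.6830+0.4220) + (1/5)(1.0000+0.6830)
  = 0.0042 + 0.0456 + 0.1258 + 0.2210 + 0.3366 = 0.7332
G = 1 − 0.7332 = 0.2668

0.267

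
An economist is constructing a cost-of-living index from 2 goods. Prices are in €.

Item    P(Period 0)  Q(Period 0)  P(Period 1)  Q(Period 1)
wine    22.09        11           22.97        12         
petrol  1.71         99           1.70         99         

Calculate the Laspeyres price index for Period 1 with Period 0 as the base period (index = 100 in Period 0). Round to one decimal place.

102.1

Laspeyres price index uses base-period quantities as weights.
ΣP(Period 1)·Q(Period 0) = 22.97×11 + 1.70×99 = 252.67 + 168.3 = 420.97
ΣP(Period 0)·Q(Period 0) = 22.09×11 + 1.71×99 = 242.99 + 169.29 = 412.28
Index = 420.97 / 412.28 × 100 = 102.1078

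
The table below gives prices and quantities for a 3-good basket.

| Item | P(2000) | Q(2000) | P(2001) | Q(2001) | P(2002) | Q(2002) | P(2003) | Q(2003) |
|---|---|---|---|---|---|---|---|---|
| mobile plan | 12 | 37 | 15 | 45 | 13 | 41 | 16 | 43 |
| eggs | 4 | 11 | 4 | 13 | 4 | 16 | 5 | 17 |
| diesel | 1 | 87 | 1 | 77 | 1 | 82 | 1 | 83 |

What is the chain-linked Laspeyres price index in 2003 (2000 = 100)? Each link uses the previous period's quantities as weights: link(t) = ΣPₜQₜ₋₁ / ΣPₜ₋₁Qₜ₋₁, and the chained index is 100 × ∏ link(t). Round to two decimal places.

Link 2000→2001:
ΣP(2001)Q(2000) = 15×37 + 4×11 + 1×87 = 555 + 44 + 87 = 686
ΣP(2000)Q(2000) = 12×37 + 4×11 + 1×87 = 444 + 44 + 87 = 575
link = 686/575 = 1.193043
Link 2001→2002:
ΣP(2002)Q(2001) = 13×45 + 4×13 + 1×77 = 585 + 52 + 77 = 714
ΣP(2001)Q(2001) = 15×45 + 4×13 + 1×77 = 675 + 52 + 77 = 804
link = 714/804 = 0.888060
Link 2002→2003:
ΣP(2003)Q(2002) = 16×41 + 5×16 + 1×82 = 656 + 80 + 82 = 818
ΣP(2002)Q(2002) = 13×41 + 4×16 + 1×82 = 533 + 64 + 82 = 679
link = 818/679 = 1.204713
Chained index = 100 × 1.193043 × 0.888060 × 1.204713 = 127.6386

127.64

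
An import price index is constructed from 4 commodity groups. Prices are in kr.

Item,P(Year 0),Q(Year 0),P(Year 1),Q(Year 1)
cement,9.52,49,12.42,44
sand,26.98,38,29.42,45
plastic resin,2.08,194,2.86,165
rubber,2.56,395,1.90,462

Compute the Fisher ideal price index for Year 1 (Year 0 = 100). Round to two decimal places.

103.12

Laspeyres component (base-period weights):
ΣP(Year 1)Q(Year 0) = 12.42×49 + 29.42×38 + 2.86×194 + 1.90×395 = 608.58 + 1117.96 + 554.84 + 750.5 = 3031.88
ΣP(Year 0)Q(Year 0) = 9.52×49 + 26.98×38 + 2.08×194 + 2.56×395 = 466.48 + 1025.24 + 403.52 + 1011.2 = 2906.44
L = 3031.88 / 2906.44 × 100 = 104.3159
Paasche component (current-period weights):
ΣP(Year 1)Q(Year 1) = 12.42×44 + 29.42×45 + 2.86×165 + 1.90×462 = 546.48 + 1323.9 + 471.9 + 877.8 = 3220.08
ΣP(Year 0)Q(Year 1) = 9.52×44 + 26.98×45 + 2.08×165 + 2.56×462 = 418.88 + 1214.1 + 343.2 + 1182.72 = 3158.9
P = 3220.08 / 3158.9 × 100 = 101.9368
Fisher = √(L × P) = √(104.3159 × 101.9368) = 103.1195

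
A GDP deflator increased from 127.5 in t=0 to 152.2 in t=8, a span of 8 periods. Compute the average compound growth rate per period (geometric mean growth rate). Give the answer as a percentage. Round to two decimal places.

2.24%

Growth factor = (152.2/127.5)^(1/8) = (1.193725)^(1/8) = 1.022382
Growth rate = 1.022382 − 1 = 0.022382 = 2.2382%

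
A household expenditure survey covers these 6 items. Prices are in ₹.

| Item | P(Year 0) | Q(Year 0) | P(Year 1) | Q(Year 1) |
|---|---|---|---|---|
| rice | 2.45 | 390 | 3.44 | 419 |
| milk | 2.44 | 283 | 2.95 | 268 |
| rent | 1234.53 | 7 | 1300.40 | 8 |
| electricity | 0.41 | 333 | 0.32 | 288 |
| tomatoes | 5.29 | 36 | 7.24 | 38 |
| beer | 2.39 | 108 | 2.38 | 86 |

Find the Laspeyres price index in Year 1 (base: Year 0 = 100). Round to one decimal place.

Laspeyres price index uses base-period quantities as weights.
ΣP(Year 1)·Q(Year 0) = 3.44×390 + 2.95×283 + 1300.40×7 + 0.32×333 + 7.24×36 + 2.38×108 = 1341.6 + 834.85 + 9102.8 + 106.56 + 260.64 + 257.04 = 11903.49
ΣP(Year 0)·Q(Year 0) = 2.45×390 + 2.44×283 + 1234.53×7 + 0.41×333 + 5.29×36 + 2.39×108 = 955.5 + 690.52 + 8641.71 + 136.53 + 190.44 + 258.12 = 10872.82
Index = 11903.49 / 10872.82 × 100 = 109.4793

109.5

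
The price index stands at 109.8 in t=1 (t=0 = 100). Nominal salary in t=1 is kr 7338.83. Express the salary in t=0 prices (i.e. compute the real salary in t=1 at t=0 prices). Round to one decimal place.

6683.8

Real = Nominal ÷ (Index/100) = 7338.83 ÷ (109.8/100)
     = 7338.83 ÷ 1.098 = 6683.8160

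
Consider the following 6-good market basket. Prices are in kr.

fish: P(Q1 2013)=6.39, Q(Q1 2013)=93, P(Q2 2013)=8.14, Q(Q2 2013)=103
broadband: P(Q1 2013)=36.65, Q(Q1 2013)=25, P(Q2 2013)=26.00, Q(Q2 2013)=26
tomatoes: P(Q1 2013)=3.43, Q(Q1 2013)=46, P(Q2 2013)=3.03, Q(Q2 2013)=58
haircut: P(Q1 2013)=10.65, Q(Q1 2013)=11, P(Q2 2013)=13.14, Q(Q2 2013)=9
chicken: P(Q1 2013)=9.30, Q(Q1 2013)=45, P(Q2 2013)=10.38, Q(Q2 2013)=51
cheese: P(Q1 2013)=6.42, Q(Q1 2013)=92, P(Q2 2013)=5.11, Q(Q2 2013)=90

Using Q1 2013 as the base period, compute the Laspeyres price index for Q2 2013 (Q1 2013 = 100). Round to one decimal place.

94.0

Laspeyres price index uses base-period quantities as weights.
ΣP(Q2 2013)·Q(Q1 2013) = 8.14×93 + 26.00×25 + 3.03×46 + 13.14×11 + 10.38×45 + 5.11×92 = 757.02 + 650 + 139.38 + 144.54 + 467.1 + 470.12 = 2628.16
ΣP(Q1 2013)·Q(Q1 2013) = 6.39×93 + 36.65×25 + 3.43×46 + 10.65×11 + 9.30×45 + 6.42×92 = 594.27 + 916.25 + 157.78 + 117.15 + 418.5 + 590.64 = 2794.59
Index = 2628.16 / 2794.59 × 100 = 94.0446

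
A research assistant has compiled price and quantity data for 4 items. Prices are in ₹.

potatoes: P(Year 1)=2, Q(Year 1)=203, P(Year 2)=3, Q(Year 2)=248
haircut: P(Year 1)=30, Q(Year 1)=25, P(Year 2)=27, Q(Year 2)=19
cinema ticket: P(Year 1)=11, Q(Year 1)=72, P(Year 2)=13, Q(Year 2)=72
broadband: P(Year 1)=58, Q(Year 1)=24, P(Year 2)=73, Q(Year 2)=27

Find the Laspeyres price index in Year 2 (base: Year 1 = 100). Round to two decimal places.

Laspeyres price index uses base-period quantities as weights.
ΣP(Year 2)·Q(Year 1) = 3×203 + 27×25 + 13×72 + 73×24 = 609 + 675 + 936 + 1752 = 3972
ΣP(Year 1)·Q(Year 1) = 2×203 + 30×25 + 11×72 + 58×24 = 406 + 750 + 792 + 1392 = 3340
Index = 3972 / 3340 × 100 = 118.9222

118.92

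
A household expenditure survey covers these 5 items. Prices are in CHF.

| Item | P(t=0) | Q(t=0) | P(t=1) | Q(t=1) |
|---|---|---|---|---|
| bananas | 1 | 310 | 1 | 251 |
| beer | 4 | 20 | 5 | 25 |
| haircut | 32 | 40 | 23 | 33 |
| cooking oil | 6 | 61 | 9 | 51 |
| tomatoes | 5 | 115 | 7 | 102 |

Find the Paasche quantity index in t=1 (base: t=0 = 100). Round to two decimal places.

85.99

Paasche quantity index uses current-period prices as weights.
ΣP(t=1)·Q(t=1) = 1×251 + 5×25 + 23×33 + 9×51 + 7×102 = 251 + 125 + 759 + 459 + 714 = 2308
ΣP(t=1)·Q(t=0) = 1×310 + 5×20 + 23×40 + 9×61 + 7×115 = 310 + 100 + 920 + 549 + 805 = 2684
Index = 2308 / 2684 × 100 = 85.9911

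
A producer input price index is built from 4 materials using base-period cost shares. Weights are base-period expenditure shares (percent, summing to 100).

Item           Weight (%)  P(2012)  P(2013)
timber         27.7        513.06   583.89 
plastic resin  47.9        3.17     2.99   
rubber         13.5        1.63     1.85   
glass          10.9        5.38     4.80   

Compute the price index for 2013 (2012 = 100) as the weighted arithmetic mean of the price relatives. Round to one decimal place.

101.8

timber: 27.7 × (583.89/513.06) = 27.7 × 1.138054 = 31.5241
plastic resin: 47.9 × (2.99/3.17) = 47.9 × 0.943218 = 45.1801
rubber: 13.5 × (1.85/1.63) = 13.5 × 1.134969 = 15.3221
glass: 10.9 × (4.80/5.38) = 10.9 × 0.892193 = 9.7249
Index = Σ wᵢ·(p₁ᵢ/p₀ᵢ) = 31.5241 + 45.1801 + 15.3221 + 9.7249 = 101.7512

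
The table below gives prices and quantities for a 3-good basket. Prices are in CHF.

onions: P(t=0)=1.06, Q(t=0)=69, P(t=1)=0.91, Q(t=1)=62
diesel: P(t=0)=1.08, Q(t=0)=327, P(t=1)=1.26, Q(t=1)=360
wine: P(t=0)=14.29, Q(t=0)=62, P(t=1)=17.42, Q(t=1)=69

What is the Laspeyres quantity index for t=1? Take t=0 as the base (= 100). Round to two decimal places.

Laspeyres quantity index uses base-period prices as weights.
ΣP(t=0)·Q(t=1) = 1.06×62 + 1.08×360 + 14.29×69 = 65.72 + 388.8 + 986.01 = 1440.53
ΣP(t=0)·Q(t=0) = 1.06×69 + 1.08×327 + 14.29×62 = 73.14 + 353.16 + 885.98 = 1312.28
Index = 1440.53 / 1312.28 × 100 = 109.7731

109.77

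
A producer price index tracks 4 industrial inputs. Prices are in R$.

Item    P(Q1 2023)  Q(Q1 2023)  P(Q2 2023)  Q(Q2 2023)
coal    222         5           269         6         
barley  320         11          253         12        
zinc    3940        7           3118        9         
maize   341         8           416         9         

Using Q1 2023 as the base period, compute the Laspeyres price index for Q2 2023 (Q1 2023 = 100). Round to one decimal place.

Laspeyres price index uses base-period quantities as weights.
ΣP(Q2 2023)·Q(Q1 2023) = 269×5 + 253×11 + 3118×7 + 416×8 = 1345 + 2783 + 21826 + 3328 = 29282
ΣP(Q1 2023)·Q(Q1 2023) = 222×5 + 320×11 + 3940×7 + 341×8 = 1110 + 3520 + 27580 + 2728 = 34938
Index = 29282 / 34938 × 100 = 83.8113

83.8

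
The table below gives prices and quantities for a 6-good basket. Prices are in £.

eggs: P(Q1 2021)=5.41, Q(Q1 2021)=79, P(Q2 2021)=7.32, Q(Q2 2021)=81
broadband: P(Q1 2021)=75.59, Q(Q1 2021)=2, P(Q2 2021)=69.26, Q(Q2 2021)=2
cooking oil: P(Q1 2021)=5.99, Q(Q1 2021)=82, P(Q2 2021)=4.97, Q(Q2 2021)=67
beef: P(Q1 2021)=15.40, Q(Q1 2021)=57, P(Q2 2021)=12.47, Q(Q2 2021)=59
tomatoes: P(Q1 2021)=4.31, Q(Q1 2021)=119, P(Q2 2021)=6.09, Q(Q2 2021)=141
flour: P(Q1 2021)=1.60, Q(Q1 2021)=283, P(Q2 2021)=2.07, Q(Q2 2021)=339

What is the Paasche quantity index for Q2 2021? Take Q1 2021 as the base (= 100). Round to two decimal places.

Paasche quantity index uses current-period prices as weights.
ΣP(Q2 2021)·Q(Q2 2021) = 7.32×81 + 69.26×2 + 4.97×67 + 12.47×59 + 6.09×141 + 2.07×339 = 592.92 + 138.52 + 332.99 + 735.73 + 858.69 + 701.73 = 3360.58
ΣP(Q2 2021)·Q(Q1 2021) = 7.32×79 + 69.26×2 + 4.97×82 + 12.47×57 + 6.09×119 + 2.07×283 = 578.28 + 138.52 + 407.54 + 710.79 + 724.71 + 585.81 = 3145.65
Index = 3360.58 / 3145.65 × 100 = 106.8326

106.83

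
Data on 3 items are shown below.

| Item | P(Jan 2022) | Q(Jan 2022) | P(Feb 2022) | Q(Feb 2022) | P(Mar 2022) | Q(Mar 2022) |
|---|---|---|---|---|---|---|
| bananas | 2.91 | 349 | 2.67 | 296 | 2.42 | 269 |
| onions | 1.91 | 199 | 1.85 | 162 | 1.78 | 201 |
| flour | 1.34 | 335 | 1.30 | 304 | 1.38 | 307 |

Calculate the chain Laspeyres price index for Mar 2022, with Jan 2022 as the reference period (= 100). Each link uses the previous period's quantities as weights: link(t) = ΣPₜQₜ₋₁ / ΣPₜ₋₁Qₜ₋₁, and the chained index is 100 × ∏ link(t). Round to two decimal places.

90.22

Link Jan 2022→Feb 2022:
ΣP(Feb 2022)Q(Jan 2022) = 2.67×349 + 1.85×199 + 1.30×335 = 931.83 + 368.15 + 435.5 = 1735.48
ΣP(Jan 2022)Q(Jan 2022) = 2.91×349 + 1.91×199 + 1.34×335 = 1015.59 + 380.09 + 448.9 = 1844.58
link = 1735.48/1844.58 = 0.940854
Link Feb 2022→Mar 2022:
ΣP(Mar 2022)Q(Feb 2022) = 2.42×296 + 1.78×162 + 1.38×304 = 716.32 + 288.36 + 419.52 = 1424.2
ΣP(Feb 2022)Q(Feb 2022) = 2.67×296 + 1.85×162 + 1.30×304 = 790.32 + 299.7 + 395.2 = 1485.22
link = 1424.2/1485.22 = 0.958915
Chained index = 100 × 0.940854 × 0.958915 = 90.2199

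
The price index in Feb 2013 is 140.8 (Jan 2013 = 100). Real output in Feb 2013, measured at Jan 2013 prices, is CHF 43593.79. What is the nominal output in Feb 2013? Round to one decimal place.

Nominal = Real × (Index/100) = 43593.79 × (140.8/100)
        = 43593.79 × 1.408 = 61380.0563

61380.1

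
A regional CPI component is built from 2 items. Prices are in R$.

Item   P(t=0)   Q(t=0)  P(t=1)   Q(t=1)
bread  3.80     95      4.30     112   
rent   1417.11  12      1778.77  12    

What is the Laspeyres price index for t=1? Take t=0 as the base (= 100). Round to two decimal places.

Laspeyres price index uses base-period quantities as weights.
ΣP(t=1)·Q(t=0) = 4.30×95 + 1778.77×12 = 408.5 + 21345.24 = 21753.74
ΣP(t=0)·Q(t=0) = 3.80×95 + 1417.11×12 = 361 + 17005.32 = 17366.32
Index = 21753.74 / 17366.32 × 100 = 125.2640

125.26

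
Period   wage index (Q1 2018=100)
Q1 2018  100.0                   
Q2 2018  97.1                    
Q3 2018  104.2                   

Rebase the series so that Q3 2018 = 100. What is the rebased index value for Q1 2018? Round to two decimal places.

Rebased(Q1 2018) = 100.0 / 104.2 × 100 = 95.9693

95.97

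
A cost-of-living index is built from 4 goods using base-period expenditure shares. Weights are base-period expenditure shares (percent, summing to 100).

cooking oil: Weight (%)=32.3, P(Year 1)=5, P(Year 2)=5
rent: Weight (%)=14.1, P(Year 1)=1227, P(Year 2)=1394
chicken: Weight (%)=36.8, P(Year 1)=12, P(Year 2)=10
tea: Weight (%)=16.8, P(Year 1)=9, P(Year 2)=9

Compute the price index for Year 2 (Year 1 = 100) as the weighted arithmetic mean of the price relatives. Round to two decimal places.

cooking oil: 32.3 × (5/5) = 32.3 × 1.000000 = 32.3000
rent: 14.1 × (1394/1227) = 14.1 × 1.136104 = 16.0191
chicken: 36.8 × (10/12) = 36.8 × 0.833333 = 30.6667
tea: 16.8 × (9/9) = 16.8 × 1.000000 = 16.8000
Index = Σ wᵢ·(p₁ᵢ/p₀ᵢ) = 32.3000 + 16.0191 + 30.6667 + 16.8000 = 95.7857

95.79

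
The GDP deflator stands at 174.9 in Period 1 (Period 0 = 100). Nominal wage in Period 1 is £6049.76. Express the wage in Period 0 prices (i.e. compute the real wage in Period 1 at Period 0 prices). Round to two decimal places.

3458.98

Real = Nominal ÷ (Index/100) = 6049.76 ÷ (174.9/100)
     = 6049.76 ÷ 1.749 = 3458.9823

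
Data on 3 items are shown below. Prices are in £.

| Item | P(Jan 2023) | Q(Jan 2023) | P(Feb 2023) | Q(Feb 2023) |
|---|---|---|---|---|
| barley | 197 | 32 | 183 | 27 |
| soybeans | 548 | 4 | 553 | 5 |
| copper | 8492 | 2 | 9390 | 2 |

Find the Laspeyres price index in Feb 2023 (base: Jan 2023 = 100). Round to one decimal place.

105.4

Laspeyres price index uses base-period quantities as weights.
ΣP(Feb 2023)·Q(Jan 2023) = 183×32 + 553×4 + 9390×2 = 5856 + 2212 + 18780 = 26848
ΣP(Jan 2023)·Q(Jan 2023) = 197×32 + 548×4 + 8492×2 = 6304 + 2192 + 16984 = 25480
Index = 26848 / 25480 × 100 = 105.3689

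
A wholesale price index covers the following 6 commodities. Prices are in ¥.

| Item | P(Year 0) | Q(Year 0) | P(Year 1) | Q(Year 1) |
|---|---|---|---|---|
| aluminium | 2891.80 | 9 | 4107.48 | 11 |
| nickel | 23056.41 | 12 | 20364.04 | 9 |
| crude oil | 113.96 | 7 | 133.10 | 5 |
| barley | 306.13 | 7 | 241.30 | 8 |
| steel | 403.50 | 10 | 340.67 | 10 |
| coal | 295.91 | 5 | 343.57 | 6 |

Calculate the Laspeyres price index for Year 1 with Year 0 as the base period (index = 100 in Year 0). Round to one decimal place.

Laspeyres price index uses base-period quantities as weights.
ΣP(Year 1)·Q(Year 0) = 4107.48×9 + 20364.04×12 + 133.10×7 + 241.30×7 + 340.67×10 + 343.57×5 = 36967.32 + 244368.48 + 931.7 + 1689.1 + 3406.7 + 1717.85 = 289081.15
ΣP(Year 0)·Q(Year 0) = 2891.80×9 + 23056.41×12 + 113.96×7 + 306.13×7 + 403.50×10 + 295.91×5 = 26026.2 + 276676.92 + 797.72 + 2142.91 + 4035 + 1479.55 = 311158.3
Index = 289081.15 / 311158.3 × 100 = 92.9048

92.9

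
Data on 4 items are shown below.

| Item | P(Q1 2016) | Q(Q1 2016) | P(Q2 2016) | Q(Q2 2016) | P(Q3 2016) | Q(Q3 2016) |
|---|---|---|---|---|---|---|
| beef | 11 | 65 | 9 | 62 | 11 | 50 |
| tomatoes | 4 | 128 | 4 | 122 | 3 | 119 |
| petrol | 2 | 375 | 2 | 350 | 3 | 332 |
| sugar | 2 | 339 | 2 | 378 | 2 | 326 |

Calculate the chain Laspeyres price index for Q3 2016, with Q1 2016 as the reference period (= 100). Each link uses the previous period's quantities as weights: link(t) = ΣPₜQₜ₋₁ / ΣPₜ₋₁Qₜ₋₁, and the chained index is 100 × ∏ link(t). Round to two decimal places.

Link Q1 2016→Q2 2016:
ΣP(Q2 2016)Q(Q1 2016) = 9×65 + 4×128 + 2×375 + 2×339 = 585 + 512 + 750 + 678 = 2525
ΣP(Q1 2016)Q(Q1 2016) = 11×65 + 4×128 + 2×375 + 2×339 = 715 + 512 + 750 + 678 = 2655
link = 2525/2655 = 0.951036
Link Q2 2016→Q3 2016:
ΣP(Q3 2016)Q(Q2 2016) = 11×62 + 3×122 + 3×350 + 2×378 = 682 + 366 + 1050 + 756 = 2854
ΣP(Q2 2016)Q(Q2 2016) = 9×62 + 4×122 + 2×350 + 2×378 = 558 + 488 + 700 + 756 = 2502
link = 2854/2502 = 1.140687
Chained index = 100 × 0.951036 × 1.140687 = 108.4835

108.48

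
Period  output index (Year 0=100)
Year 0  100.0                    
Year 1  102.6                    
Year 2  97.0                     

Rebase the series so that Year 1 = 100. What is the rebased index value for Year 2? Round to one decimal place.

94.5

Rebased(Year 2) = 97.0 / 102.6 × 100 = 94.5419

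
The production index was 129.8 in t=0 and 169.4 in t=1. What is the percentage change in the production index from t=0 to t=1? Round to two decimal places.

30.51%

Change = (169.4 − 129.8) / 129.8 × 100
       = 39.6 / 129.8 × 100 = 30.5085%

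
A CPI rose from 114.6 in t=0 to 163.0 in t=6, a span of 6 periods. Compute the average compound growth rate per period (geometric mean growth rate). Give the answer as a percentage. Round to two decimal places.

Growth factor = (163.0/114.6)^(1/6) = (1.422339)^(1/6) = 1.060475
Growth rate = 1.060475 − 1 = 0.060475 = 6.0475%

6.05%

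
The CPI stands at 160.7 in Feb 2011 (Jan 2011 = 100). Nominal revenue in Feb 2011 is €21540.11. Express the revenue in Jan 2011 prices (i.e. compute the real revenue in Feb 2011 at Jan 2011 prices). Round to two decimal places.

Real = Nominal ÷ (Index/100) = 21540.11 ÷ (160.7/100)
     = 21540.11 ÷ 1.607 = 13403.9266

13403.93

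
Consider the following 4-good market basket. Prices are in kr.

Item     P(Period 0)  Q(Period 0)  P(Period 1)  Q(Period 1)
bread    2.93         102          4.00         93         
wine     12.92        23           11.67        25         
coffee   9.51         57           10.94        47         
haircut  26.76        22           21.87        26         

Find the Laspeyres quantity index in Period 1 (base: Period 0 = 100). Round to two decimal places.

Laspeyres quantity index uses base-period prices as weights.
ΣP(Period 0)·Q(Period 1) = 2.93×93 + 12.92×25 + 9.51×47 + 26.76×26 = 272.49 + 323 + 446.97 + 695.76 = 1738.22
ΣP(Period 0)·Q(Period 0) = 2.93×102 + 12.92×23 + 9.51×57 + 26.76×22 = 298.86 + 297.16 + 542.07 + 588.72 = 1726.81
Index = 1738.22 / 1726.81 × 100 = 100.6608

100.66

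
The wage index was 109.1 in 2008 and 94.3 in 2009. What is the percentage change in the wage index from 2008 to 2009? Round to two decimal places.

Change = (94.3 − 109.1) / 109.1 × 100
       = -14.8 / 109.1 × 100 = -13.5655%

-13.57%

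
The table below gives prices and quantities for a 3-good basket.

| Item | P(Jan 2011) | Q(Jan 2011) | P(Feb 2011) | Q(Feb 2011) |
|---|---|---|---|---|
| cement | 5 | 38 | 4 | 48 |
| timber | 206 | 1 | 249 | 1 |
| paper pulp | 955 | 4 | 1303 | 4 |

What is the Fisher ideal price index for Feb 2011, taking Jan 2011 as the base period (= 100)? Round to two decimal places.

Laspeyres component (base-period weights):
ΣP(Feb 2011)Q(Jan 2011) = 4×38 + 249×1 + 1303×4 = 152 + 249 + 5212 = 5613
ΣP(Jan 2011)Q(Jan 2011) = 5×38 + 206×1 + 955×4 = 190 + 206 + 3820 = 4216
L = 5613 / 4216 × 100 = 133.1357
Paasche component (current-period weights):
ΣP(Feb 2011)Q(Feb 2011) = 4×48 + 249×1 + 1303×4 = 192 + 249 + 5212 = 5653
ΣP(Jan 2011)Q(Feb 2011) = 5×48 + 206×1 + 955×4 = 240 + 206 + 3820 = 4266
P = 5653 / 4266 × 100 = 132.5129
Fisher = √(L × P) = √(133.1357 × 132.5129) = 132.8239

132.82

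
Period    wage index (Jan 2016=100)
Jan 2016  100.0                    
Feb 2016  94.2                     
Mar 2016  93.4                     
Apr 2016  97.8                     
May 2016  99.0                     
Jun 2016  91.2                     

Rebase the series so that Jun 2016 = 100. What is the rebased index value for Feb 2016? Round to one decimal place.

103.3

Rebased(Feb 2016) = 94.2 / 91.2 × 100 = 103.2895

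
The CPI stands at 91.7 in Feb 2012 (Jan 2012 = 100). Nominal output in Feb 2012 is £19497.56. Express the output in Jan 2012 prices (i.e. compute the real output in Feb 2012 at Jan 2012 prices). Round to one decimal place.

Real = Nominal ÷ (Index/100) = 19497.56 ÷ (91.7/100)
     = 19497.56 ÷ 0.917 = 21262.3337

21262.3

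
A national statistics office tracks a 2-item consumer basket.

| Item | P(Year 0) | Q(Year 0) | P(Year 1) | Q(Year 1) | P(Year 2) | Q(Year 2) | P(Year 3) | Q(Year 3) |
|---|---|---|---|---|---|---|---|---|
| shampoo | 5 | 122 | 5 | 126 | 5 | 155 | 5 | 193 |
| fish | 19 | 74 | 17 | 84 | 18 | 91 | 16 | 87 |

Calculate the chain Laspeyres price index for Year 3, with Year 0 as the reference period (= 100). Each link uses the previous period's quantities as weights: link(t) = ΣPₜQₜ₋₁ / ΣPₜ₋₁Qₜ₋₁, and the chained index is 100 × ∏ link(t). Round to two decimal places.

Link Year 0→Year 1:
ΣP(Year 1)Q(Year 0) = 5×122 + 17×74 = 610 + 1258 = 1868
ΣP(Year 0)Q(Year 0) = 5×122 + 19×74 = 610 + 1406 = 2016
link = 1868/2016 = 0.926587
Link Year 1→Year 2:
ΣP(Year 2)Q(Year 1) = 5×126 + 18×84 = 630 + 1512 = 2142
ΣP(Year 1)Q(Year 1) = 5×126 + 17×84 = 630 + 1428 = 2058
link = 2142/2058 = 1.040816
Link Year 2→Year 3:
ΣP(Year 3)Q(Year 2) = 5×155 + 16×91 = 775 + 1456 = 2231
ΣP(Year 2)Q(Year 2) = 5×155 + 18×91 = 775 + 1638 = 2413
link = 2231/2413 = 0.924575
Chained index = 100 × 0.926587 × 1.040816 × 0.924575 = 89.1667

89.17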